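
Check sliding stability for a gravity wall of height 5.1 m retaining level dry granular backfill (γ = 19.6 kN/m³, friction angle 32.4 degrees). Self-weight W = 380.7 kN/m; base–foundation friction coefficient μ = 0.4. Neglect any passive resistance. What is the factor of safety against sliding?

1.98

K_a = tan²(45° − 32.4°/2) = 0.3022.
P_a = ½K_aγH² = 0.5×0.3022×19.6×5.1² = 77.04 kN/m, acting at H/3 = 1.700 m above the base.
FS_sliding = μW / P_a = 0.4×380.7 / 77.04 = 1.977.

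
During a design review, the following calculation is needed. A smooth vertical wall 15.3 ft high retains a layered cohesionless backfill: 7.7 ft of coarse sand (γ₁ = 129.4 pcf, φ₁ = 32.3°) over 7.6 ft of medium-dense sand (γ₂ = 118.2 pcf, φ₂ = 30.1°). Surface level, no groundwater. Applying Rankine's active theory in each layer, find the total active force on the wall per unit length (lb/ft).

4810 lb/ft

K_a1 = tan²(45°−32.3°/2) = 0.3035; K_a2 = tan²(45°−30.1°/2) = 0.3320.
Layer 1: σ at base = K_a1 γ₁ h₁ = 302.4 psf; P₁ = ½×302.4×7.7 = 1164.
Layer 2: σ_v at top = γ₁h₁ = 996.4; σ_h top = K_a2×996.4 = 330.8; σ_h base = K_a2×(996.4+118.2×7.6) = 629.0.
P₂ = ½(330.8+629.0)×7.6 = 3647. Total P_a = 1164+3647 = 4811 lb/ft.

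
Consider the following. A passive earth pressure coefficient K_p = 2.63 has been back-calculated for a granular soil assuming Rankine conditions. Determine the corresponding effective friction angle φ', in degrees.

K_p = (1+sin φ)/(1−sin φ) ⇒ sin φ = (K_p − 1)/(K_p + 1) = 0.4490.
φ = arcsin(0.4490) = 26.68°.

26.7°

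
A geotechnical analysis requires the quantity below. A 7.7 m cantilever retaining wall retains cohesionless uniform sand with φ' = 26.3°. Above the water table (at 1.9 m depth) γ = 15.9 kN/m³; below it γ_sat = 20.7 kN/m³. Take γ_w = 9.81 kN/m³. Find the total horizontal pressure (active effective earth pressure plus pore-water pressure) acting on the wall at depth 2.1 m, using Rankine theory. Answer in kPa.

14.5 kPa

K_a = (1 − sin φ)/(1 + sin φ) = 0.3859.
γ' = 20.7 − 9.81 = 10.89 kN/m³.
Effective vertical stress at 2.1 m: σ'_v = 15.9×1.9 + 10.89×0.200 = 32.39 kPa.
σ'_h = K_a σ'_v = 0.3859 × 32.39 = 12.50 kPa; u = γ_w × 0.200 = 1.962 kPa.
Total σ_h = 12.50 + 1.962 = 14.46 kPa.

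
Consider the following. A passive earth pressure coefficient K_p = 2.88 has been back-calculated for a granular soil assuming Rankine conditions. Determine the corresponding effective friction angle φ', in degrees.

29.0°

K_p = (1+sin φ)/(1−sin φ) ⇒ sin φ = (K_p − 1)/(K_p + 1) = 0.4845.
φ = arcsin(0.4845) = 28.98°.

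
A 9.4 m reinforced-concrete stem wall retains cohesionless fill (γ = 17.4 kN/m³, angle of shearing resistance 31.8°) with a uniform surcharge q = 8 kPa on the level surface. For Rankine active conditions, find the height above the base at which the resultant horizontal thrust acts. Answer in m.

K_a = 0.3098.
Triangular part P₁ = ½K_aγH² = 238.1 at H/3 = 3.133 m; rectangular part P₂ = K_a q H = 23.30 at H/2 = 4.700 m.
ȳ = (P₁·3.133 + P₂·4.700)/(P₁+P₂) = 3.273 m.

3.27 m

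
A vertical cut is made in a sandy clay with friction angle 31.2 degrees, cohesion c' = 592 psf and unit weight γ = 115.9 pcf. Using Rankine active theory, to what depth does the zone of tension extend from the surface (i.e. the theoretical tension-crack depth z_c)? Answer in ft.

18.1 ft

K_a = tan²(45° − 31.2°/2) = 0.3175; √K_a = 0.5635.
The active pressure is zero where K_a γ z = 2c√K_a, so z_c = 2c/(γ√K_a) = 2×592/(115.9×0.5635) = 18.13 ft.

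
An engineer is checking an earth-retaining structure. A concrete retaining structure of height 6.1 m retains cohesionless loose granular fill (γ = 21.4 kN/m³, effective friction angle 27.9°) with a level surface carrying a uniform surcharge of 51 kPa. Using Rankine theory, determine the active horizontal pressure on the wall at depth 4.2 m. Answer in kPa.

51.1 kPa

K_a = (1 − sin φ)/(1 + sin φ) = 0.3625.
σ_v = γz + q = 21.4 × 4.2 + 51 = 140.9 kPa.
σ_h = K_a σ_v = 0.3625 × 140.9 = 51.06 kPa.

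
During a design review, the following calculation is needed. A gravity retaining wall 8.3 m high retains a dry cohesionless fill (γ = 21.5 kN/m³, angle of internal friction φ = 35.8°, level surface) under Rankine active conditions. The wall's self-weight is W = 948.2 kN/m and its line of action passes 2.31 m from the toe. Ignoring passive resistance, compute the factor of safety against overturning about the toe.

4.08

K_a = tan²(45° − 35.8°/2) = 0.2619.
P_a = ½K_aγH² = 0.5×0.2619×21.5×8.3² = 193.9 kN/m, acting at H/3 = 2.767 m above the base.
Overturning moment M_o = P_a × H/3 = 193.9 × 2.767 = 536.5.
Resisting moment M_r = W × 2.31 = 948.2 × 2.31 = 2190.
FS_overturning = M_r/M_o = 2190/536.5 = 4.082.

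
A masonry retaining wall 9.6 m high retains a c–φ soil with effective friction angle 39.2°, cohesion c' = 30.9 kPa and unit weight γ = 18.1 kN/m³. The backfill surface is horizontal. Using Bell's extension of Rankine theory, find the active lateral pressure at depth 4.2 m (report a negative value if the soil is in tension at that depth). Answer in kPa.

-12.2 kPa

K_a = (1 − sin φ)/(1 + sin φ) = 0.2255.
σ_a = K_a γ z − 2c√K_a = 0.2255×18.1×4.2 − 2×30.9×0.4748 = -12.20 kPa.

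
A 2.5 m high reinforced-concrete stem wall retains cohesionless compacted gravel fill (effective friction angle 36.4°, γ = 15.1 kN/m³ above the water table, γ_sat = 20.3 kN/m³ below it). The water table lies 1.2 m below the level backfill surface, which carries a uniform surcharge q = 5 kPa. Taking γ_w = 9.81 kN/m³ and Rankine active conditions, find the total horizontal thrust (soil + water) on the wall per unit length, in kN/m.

22.5 kN/m

K_a = tan²(45° − φ/2) = 0.2552.
γ' = 20.3 − 9.81 = 10.49 kN/m³. h₂ = H − d_w = 1.3 m.
σ'_h: at surface K_a·q = 1.276; at WT K_a(q+γd_w) = 5.899; at base K_a(q+γd_w+γ'h₂) = 9.379 kPa.
P₁ = ½(1.276+5.899)×1.2 = 4.305; P₂ = ½(5.899+9.379)×1.3 = 9.931; P_w = ½γ_w h₂² = 8.289.
Total = 4.305+9.931+8.289 = 22.53 kN/m.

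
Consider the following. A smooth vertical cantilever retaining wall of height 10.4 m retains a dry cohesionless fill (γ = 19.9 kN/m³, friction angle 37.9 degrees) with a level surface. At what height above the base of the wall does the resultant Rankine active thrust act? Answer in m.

K_a = 0.2389.
The pressure distribution is triangular, so the resultant acts at H/3 above the base = 10.4/3 = 3.467 m.

3.47 m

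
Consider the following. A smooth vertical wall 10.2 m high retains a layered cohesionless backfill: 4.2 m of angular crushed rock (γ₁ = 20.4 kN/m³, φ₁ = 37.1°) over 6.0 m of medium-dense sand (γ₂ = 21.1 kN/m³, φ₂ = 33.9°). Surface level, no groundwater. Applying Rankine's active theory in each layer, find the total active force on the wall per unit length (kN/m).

K_a1 = tan²(45°−37.1°/2) = 0.2475; K_a2 = tan²(45°−33.9°/2) = 0.2839.
Layer 1: σ at base = K_a1 γ₁ h₁ = 21.21 kPa; P₁ = ½×21.21×4.2 = 44.53.
Layer 2: σ_v at top = γ₁h₁ = 85.68; σ_h top = K_a2×85.68 = 24.33; σ_h base = K_a2×(85.68+21.1×6.0) = 60.27.
P₂ = ½(24.33+60.27)×6.0 = 253.8. Total P_a = 44.53+253.8 = 298.3 kN/m.

298 kN/m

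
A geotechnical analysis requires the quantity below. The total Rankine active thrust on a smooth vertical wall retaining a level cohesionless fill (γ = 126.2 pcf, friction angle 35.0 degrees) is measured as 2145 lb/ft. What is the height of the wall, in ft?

K_a = 0.2710. P_a = ½ K_a γ H² ⇒ H = √(2P_a/(K_a γ)).
H = √(2×2145/(0.2710×126.2)) = 11.20 ft.

11.2 ft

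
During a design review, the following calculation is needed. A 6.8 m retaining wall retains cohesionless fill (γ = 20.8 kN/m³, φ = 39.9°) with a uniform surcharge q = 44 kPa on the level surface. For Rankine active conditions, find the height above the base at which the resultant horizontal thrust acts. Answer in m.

K_a = 0.2184.
Triangular part P₁ = ½K_aγH² = 105.0 at H/3 = 2.267 m; rectangular part P₂ = K_a q H = 65.36 at H/2 = 3.400 m.
ȳ = (P₁·2.267 + P₂·3.400)/(P₁+P₂) = 2.701 m.

2.70 m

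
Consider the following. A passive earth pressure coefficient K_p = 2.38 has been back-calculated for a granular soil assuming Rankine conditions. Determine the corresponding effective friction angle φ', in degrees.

K_p = (1+sin φ)/(1−sin φ) ⇒ sin φ = (K_p − 1)/(K_p + 1) = 0.4083.
φ = arcsin(0.4083) = 24.10°.

24.1°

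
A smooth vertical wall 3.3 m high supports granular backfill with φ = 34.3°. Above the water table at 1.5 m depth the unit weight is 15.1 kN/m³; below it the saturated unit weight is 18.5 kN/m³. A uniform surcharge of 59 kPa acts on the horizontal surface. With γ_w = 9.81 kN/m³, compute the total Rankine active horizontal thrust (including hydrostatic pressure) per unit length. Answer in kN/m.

90.3 kN/m

K_a = tan²(45° − φ/2) = 0.2792.
γ' = 18.5 − 9.81 = 8.690 kN/m³. h₂ = H − d_w = 1.8 m.
σ'_h: at surface K_a·q = 16.47; at WT K_a(q+γd_w) = 22.79; at base K_a(q+γd_w+γ'h₂) = 27.16 kPa.
P₁ = ½(16.47+22.79)×1.5 = 29.45; P₂ = ½(22.79+27.16)×1.8 = 44.96; P_w = ½γ_w h₂² = 15.89.
Total = 29.45+44.96+15.89 = 90.30 kN/m.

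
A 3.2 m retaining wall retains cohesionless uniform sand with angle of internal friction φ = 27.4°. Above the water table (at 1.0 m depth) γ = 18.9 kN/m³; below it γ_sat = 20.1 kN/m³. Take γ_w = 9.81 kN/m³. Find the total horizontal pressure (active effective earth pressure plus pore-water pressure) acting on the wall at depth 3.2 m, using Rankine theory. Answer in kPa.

36.9 kPa

K_a = (1 − sin φ)/(1 + sin φ) = 0.3697.
γ' = 20.1 − 9.81 = 10.29 kN/m³.
Effective vertical stress at 3.2 m: σ'_v = 18.9×1.0 + 10.29×2.20 = 41.54 kPa.
σ'_h = K_a σ'_v = 0.3697 × 41.54 = 15.36 kPa; u = γ_w × 2.20 = 21.58 kPa.
Total σ_h = 15.36 + 21.58 = 36.94 kPa.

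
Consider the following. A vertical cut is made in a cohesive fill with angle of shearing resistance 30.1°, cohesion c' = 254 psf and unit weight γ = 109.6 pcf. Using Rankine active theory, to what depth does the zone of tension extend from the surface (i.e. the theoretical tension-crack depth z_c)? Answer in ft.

K_a = tan²(45° − 30.1°/2) = 0.3320; √K_a = 0.5762.
The active pressure is zero where K_a γ z = 2c√K_a, so z_c = 2c/(γ√K_a) = 2×254/(109.6×0.5762) = 8.044 ft.

8.04 ft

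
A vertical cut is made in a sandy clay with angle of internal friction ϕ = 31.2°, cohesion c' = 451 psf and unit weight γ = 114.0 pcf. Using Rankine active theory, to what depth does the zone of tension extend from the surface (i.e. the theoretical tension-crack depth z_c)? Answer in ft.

K_a = tan²(45° − 31.2°/2) = 0.3175; √K_a = 0.5635.
The active pressure is zero where K_a γ z = 2c√K_a, so z_c = 2c/(γ√K_a) = 2×451/(114.0×0.5635) = 14.04 ft.

14.0 ft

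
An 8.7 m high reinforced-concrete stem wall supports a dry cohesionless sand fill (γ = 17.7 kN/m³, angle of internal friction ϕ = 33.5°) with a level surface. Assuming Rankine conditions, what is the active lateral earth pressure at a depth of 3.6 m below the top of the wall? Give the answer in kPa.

18.4 kPa

K_a = (1 − sin φ)/(1 + sin φ) = 0.2887.
σ_h = K_a γ z = 0.2887 × 17.7 × 3.6 = 18.40 kPa.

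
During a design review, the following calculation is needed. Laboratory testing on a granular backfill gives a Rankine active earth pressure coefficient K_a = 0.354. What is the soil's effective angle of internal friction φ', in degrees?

28.5°

K_a = tan²(45° − φ/2) ⇒ 45° − φ/2 = arctan(√0.354) = 30.75°.
φ = 2(45° − 30.75°) = 28.50°.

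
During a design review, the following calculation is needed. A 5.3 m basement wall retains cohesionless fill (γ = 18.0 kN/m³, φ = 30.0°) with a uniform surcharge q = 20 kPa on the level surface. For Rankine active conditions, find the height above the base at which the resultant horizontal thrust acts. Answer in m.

K_a = 0.3333.
Triangular part P₁ = ½K_aγH² = 84.27 at H/3 = 1.767 m; rectangular part P₂ = K_a q H = 35.33 at H/2 = 2.650 m.
ȳ = (P₁·1.767 + P₂·2.650)/(P₁+P₂) = 2.028 m.

2.03 m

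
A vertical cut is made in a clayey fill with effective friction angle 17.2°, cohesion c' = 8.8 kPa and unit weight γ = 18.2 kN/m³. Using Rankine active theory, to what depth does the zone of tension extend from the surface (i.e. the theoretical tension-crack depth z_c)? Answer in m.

1.31 m

K_a = tan²(45° − 17.2°/2) = 0.5436; √K_a = 0.7373.
The active pressure is zero where K_a γ z = 2c√K_a, so z_c = 2c/(γ√K_a) = 2×8.8/(18.2×0.7373) = 1.312 m.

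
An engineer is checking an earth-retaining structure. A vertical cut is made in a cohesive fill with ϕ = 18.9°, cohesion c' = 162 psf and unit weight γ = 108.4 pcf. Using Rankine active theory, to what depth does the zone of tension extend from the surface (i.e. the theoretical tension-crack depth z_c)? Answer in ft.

4.18 ft

K_a = tan²(45° − 18.9°/2) = 0.5107; √K_a = 0.7146.
The active pressure is zero where K_a γ z = 2c√K_a, so z_c = 2c/(γ√K_a) = 2×162/(108.4×0.7146) = 4.183 ft.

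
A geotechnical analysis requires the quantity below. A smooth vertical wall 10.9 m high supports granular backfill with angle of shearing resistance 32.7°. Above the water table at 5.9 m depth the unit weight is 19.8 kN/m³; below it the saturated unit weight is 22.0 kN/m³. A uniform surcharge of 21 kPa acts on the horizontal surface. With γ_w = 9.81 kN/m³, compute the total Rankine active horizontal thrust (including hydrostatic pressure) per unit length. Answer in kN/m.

K_a = tan²(45° − φ/2) = 0.2985.
γ' = 22.0 − 9.81 = 12.19 kN/m³. h₂ = H − d_w = 5.0 m.
σ'_h: at surface K_a·q = 6.268; at WT K_a(q+γd_w) = 41.14; at base K_a(q+γd_w+γ'h₂) = 59.33 kPa.
P₁ = ½(6.268+41.14)×5.9 = 139.9; P₂ = ½(41.14+59.33)×5.0 = 251.2; P_w = ½γ_w h₂² = 122.6.
Total = 139.9+251.2+122.6 = 513.7 kN/m.

514 kN/m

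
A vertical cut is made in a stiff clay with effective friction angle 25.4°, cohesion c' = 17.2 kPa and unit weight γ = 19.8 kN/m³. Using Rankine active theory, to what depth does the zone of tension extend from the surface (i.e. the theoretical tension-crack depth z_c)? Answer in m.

K_a = tan²(45° − 25.4°/2) = 0.3996; √K_a = 0.6322.
The active pressure is zero where K_a γ z = 2c√K_a, so z_c = 2c/(γ√K_a) = 2×17.2/(19.8×0.6322) = 2.748 m.

2.75 m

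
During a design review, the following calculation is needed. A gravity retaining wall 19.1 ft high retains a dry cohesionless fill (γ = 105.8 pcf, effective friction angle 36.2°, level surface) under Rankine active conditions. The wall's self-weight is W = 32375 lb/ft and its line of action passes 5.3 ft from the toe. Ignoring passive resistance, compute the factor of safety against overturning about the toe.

K_a = tan²(45° − 36.2°/2) = 0.2574.
P_a = ½K_aγH² = 0.5×0.2574×105.8×19.1² = 4967 lb/ft, acting at H/3 = 6.367 ft above the base.
Overturning moment M_o = P_a × H/3 = 4967 × 6.367 = 31620.
Resisting moment M_r = W × 5.3 = 32375 × 5.3 = 171600.
FS_overturning = M_r/M_o = 171600/31620 = 5.426.

5.43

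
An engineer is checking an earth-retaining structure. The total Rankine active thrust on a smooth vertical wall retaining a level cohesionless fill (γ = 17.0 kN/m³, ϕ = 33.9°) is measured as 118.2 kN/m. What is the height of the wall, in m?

K_a = 0.2839. P_a = ½ K_a γ H² ⇒ H = √(2P_a/(K_a γ)).
H = √(2×118.2/(0.2839×17.0)) = 6.999 m.

7.00 m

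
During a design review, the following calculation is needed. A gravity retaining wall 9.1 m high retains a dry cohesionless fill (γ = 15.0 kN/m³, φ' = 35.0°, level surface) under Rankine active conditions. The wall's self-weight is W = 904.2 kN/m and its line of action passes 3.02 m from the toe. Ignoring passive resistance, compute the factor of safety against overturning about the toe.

K_a = tan²(45° − 35.0°/2) = 0.2710.
P_a = ½K_aγH² = 0.5×0.2710×15.0×9.1² = 168.3 kN/m, acting at H/3 = 3.033 m above the base.
Overturning moment M_o = P_a × H/3 = 168.3 × 3.033 = 510.5.
Resisting moment M_r = W × 3.02 = 904.2 × 3.02 = 2731.
FS_overturning = M_r/M_o = 2731/510.5 = 5.349.

5.35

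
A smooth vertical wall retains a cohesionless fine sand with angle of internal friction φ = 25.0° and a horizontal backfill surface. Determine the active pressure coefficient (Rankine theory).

K_a = tan²(45° − φ/2) = tan²(32.50°) = 0.4059.

0.406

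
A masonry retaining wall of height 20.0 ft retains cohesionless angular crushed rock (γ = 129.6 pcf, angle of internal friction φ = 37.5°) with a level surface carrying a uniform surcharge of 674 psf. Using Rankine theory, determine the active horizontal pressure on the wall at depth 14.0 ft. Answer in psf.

K_a = (1 − sin φ)/(1 + sin φ) = 0.2432.
σ_v = γz + q = 129.6 × 14.0 + 674 = 2488 psf.
σ_h = K_a σ_v = 0.2432 × 2488 = 605.2 psf.

605 psf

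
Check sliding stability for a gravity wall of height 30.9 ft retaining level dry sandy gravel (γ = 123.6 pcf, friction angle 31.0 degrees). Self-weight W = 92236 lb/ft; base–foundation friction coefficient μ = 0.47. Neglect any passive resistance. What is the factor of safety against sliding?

2.30

K_a = tan²(45° − 31.0°/2) = 0.3201.
P_a = ½K_aγH² = 0.5×0.3201×123.6×30.9² = 18890 lb/ft, acting at H/3 = 10.30 ft above the base.
FS_sliding = μW / P_a = 0.47×92236 / 18890 = 2.295.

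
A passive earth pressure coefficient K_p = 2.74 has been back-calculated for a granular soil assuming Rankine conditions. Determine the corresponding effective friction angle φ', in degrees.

27.7°

K_p = (1+sin φ)/(1−sin φ) ⇒ sin φ = (K_p − 1)/(K_p + 1) = 0.4652.
φ = arcsin(0.4652) = 27.73°.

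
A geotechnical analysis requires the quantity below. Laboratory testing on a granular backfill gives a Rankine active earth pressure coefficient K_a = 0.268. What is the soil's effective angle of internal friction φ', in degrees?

K_a = tan²(45° − φ/2) ⇒ 45° − φ/2 = arctan(√0.268) = 27.37°.
φ = 2(45° − 27.37°) = 35.26°.

35.3°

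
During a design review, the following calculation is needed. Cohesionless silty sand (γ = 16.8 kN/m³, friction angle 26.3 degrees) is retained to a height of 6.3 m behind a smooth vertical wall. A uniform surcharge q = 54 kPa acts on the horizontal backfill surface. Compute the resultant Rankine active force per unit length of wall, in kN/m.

K_a = tan²(45° − φ/2) = 0.3859.
Soil triangle: ½ K_a γ H² = 0.5×0.3859×16.8×6.3² = 128.7 kN/m.
Surcharge rectangle: K_a q H = 0.3859×54×6.3 = 131.3 kN/m.
Total = 128.7 + 131.3 = 260.0 kN/m.

260 kN/m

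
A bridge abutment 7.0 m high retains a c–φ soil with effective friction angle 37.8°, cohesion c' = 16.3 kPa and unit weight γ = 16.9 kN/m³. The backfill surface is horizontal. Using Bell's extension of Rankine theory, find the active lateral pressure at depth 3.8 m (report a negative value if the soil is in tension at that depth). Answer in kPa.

-0.558 kPa

K_a = (1 − sin φ)/(1 + sin φ) = 0.2400.
σ_a = K_a γ z − 2c√K_a = 0.2400×16.9×3.8 − 2×16.3×0.4899 = -0.5580 kPa.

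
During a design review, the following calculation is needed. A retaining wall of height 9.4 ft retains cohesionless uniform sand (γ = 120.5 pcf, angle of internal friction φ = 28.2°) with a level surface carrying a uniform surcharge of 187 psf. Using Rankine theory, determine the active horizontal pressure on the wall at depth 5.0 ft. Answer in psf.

283 psf

K_a = (1 − sin φ)/(1 + sin φ) = 0.3582.
σ_v = γz + q = 120.5 × 5.0 + 187 = 789.5 psf.
σ_h = K_a σ_v = 0.3582 × 789.5 = 282.8 psf.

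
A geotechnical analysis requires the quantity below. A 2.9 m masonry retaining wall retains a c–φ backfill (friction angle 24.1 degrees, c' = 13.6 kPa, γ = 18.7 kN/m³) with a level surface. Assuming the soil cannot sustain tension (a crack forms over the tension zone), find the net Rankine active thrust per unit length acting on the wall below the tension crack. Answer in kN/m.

K_a = 0.4201; √K_a = 0.6482.
Tension-crack depth z_c = 2c/(γ√K_a) = 2×13.6/(18.7×0.6482) = 2.244 m.
σ_a at base = K_a γ H − 2c√K_a = 0.4201×18.7×2.9 − 2×13.6×0.6482 = 5.153 kPa.
P_a = ½ × 5.153 × (H − z_c) = 0.5×5.153×0.6559 = 1.690 kN/m.

1.69 kN/m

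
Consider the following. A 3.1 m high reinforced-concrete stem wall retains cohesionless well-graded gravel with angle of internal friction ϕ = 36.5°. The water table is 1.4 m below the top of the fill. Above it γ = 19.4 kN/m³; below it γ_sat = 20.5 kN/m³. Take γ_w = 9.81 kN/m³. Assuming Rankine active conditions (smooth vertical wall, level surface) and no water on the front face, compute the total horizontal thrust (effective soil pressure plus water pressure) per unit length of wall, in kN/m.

34.7 kN/m

K_a = tan²(45° − φ/2) = 0.2541.
γ' = 20.5 − 9.81 = 10.69 kN/m³. Depth below WT = 1.7 m.
σ'_h at WT = K_a γ d_w = 6.900 kPa; at base = 6.900 + K_a γ' × 1.7 = 11.52 kPa.
P₁ (0–1.4 m) = ½×6.900×1.4 = 4.830. P₂ (1.4–3.1 m) = ½(6.900+11.52)×1.7 = 15.65.
P_w = ½ γ_w h₂² = 0.5×9.81×1.7² = 14.18. Total = 4.830+15.65+14.18 = 34.66 kN/m.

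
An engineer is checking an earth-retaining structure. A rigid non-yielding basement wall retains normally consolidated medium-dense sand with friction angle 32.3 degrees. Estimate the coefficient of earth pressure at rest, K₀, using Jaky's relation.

K₀ = 1 − sin φ' = 1 − sin 32.3° = 0.4656.

0.466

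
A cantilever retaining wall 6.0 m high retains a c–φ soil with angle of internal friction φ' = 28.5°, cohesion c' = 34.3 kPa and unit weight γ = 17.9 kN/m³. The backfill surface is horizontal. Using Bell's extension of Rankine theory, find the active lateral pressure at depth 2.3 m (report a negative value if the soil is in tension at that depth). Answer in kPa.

-26.2 kPa

K_a = (1 − sin φ)/(1 + sin φ) = 0.3540.
σ_a = K_a γ z − 2c√K_a = 0.3540×17.9×2.3 − 2×34.3×0.5949 = -26.24 kPa.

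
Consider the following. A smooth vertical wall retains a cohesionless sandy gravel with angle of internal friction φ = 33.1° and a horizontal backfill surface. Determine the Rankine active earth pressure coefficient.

K_a = (1 − sin φ)/(1 + sin φ) = (1 − sin 33.1°)/(1 + sin 33.1°) = 0.2936.

0.294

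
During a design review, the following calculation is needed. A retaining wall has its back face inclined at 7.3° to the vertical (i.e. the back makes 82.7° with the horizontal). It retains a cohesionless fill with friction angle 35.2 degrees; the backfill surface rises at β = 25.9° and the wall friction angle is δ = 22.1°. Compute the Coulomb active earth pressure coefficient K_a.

0.461

K_a = sin²(α+φ) / [sin²α · sin(α−δ) · (1 + √{sin(φ+δ)sin(φ−β) / (sin(α−δ)sin(α+β))})²].
With α = 82.7°, φ = 35.2°, δ = 22.1°, β = 25.9°: K_a = 0.4611.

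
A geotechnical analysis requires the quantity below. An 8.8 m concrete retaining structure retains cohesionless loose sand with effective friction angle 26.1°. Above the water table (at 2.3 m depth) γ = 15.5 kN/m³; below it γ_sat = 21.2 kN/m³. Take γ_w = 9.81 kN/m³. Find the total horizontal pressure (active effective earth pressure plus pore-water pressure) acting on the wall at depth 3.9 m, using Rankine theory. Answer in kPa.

36.7 kPa

K_a = (1 − sin φ)/(1 + sin φ) = 0.3889.
γ' = 21.2 − 9.81 = 11.39 kN/m³.
Effective vertical stress at 3.9 m: σ'_v = 15.5×2.3 + 11.39×1.60 = 53.87 kPa.
σ'_h = K_a σ'_v = 0.3889 × 53.87 = 20.95 kPa; u = γ_w × 1.60 = 15.70 kPa.
Total σ_h = 20.95 + 15.70 = 36.65 kPa.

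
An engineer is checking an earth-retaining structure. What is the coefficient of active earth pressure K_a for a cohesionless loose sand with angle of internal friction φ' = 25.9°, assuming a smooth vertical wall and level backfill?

0.392

K_a = tan²(45° − φ/2) = tan²(32.05°) = 0.3920.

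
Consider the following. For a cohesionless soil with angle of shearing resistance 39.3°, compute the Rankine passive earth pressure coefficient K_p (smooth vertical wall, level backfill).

K_p = (1 + sin φ)/(1 − sin φ) = tan²(45° + 39.3°/2) = 4.455.

4.46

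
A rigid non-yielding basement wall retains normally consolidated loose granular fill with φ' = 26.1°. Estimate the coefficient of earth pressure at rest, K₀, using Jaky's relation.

0.560

K₀ = 1 − sin φ' = 1 − sin 26.1° = 0.5601.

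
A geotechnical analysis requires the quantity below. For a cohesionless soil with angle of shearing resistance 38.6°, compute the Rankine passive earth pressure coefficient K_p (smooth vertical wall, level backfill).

K_p = (1 + sin φ)/(1 − sin φ) = tan²(45° + 38.6°/2) = 4.317.

4.32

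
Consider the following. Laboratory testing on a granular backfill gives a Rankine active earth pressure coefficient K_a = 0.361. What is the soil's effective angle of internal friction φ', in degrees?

28.0°

K_a = tan²(45° − φ/2) ⇒ 45° − φ/2 = arctan(√0.361) = 31.00°.
φ = 2(45° − 31.00°) = 28.00°.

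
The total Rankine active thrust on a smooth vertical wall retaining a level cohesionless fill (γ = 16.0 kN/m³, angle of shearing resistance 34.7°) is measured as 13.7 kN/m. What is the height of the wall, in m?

K_a = 0.2745. P_a = ½ K_a γ H² ⇒ H = √(2P_a/(K_a γ)).
H = √(2×13.7/(0.2745×16.0)) = 2.498 m.

2.50 m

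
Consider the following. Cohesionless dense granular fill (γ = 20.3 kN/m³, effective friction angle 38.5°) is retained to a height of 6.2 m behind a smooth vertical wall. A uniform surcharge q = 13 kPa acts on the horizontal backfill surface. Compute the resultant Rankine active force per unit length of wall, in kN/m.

K_a = tan²(45° − φ/2) = 0.2327.
Soil triangle: ½ K_a γ H² = 0.5×0.2327×20.3×6.2² = 90.77 kN/m.
Surcharge rectangle: K_a q H = 0.2327×13×6.2 = 18.75 kN/m.
Total = 90.77 + 18.75 = 109.5 kN/m.

110 kN/m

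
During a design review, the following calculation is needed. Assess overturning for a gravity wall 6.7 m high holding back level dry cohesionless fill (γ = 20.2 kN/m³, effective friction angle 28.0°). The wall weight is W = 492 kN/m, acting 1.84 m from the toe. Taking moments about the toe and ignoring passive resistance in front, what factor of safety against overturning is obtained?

2.48

K_a = tan²(45° − 28.0°/2) = 0.3610.
P_a = ½K_aγH² = 0.5×0.3610×20.2×6.7² = 163.7 kN/m, acting at H/3 = 2.233 m above the base.
Overturning moment M_o = P_a × H/3 = 163.7 × 2.233 = 365.6.
Resisting moment M_r = W × 1.84 = 492 × 1.84 = 905.3.
FS_overturning = M_r/M_o = 905.3/365.6 = 2.476.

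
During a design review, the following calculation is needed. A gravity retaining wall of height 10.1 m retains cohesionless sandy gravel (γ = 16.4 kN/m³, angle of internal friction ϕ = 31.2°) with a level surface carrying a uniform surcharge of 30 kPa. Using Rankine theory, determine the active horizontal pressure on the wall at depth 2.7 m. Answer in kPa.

K_a = (1 − sin φ)/(1 + sin φ) = 0.3175.
σ_v = γz + q = 16.4 × 2.7 + 30 = 74.28 kPa.
σ_h = K_a σ_v = 0.3175 × 74.28 = 23.58 kPa.

23.6 kPa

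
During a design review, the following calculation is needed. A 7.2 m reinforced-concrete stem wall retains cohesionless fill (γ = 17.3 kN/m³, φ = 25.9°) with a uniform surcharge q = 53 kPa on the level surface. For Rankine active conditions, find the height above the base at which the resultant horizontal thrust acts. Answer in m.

2.95 m

K_a = 0.3920.
Triangular part P₁ = ½K_aγH² = 175.8 at H/3 = 2.400 m; rectangular part P₂ = K_a q H = 149.6 at H/2 = 3.600 m.
ȳ = (P₁·2.400 + P₂·3.600)/(P₁+P₂) = 2.952 m.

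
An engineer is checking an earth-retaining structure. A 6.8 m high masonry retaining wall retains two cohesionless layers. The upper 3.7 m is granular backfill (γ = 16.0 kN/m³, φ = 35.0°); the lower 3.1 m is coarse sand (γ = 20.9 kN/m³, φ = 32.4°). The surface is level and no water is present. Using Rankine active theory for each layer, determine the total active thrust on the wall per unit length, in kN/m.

K_a1 = tan²(45°−35.0°/2) = 0.2710; K_a2 = tan²(45°−32.4°/2) = 0.3022.
Layer 1: σ at base = K_a1 γ₁ h₁ = 16.04 kPa; P₁ = ½×16.04×3.7 = 29.68.
Layer 2: σ_v at top = γ₁h₁ = 59.20; σ_h top = K_a2×59.20 = 17.89; σ_h base = K_a2×(59.20+20.9×3.1) = 37.47.
P₂ = ½(17.89+37.47)×3.1 = 85.82. Total P_a = 29.68+85.82 = 115.5 kN/m.

115 kN/m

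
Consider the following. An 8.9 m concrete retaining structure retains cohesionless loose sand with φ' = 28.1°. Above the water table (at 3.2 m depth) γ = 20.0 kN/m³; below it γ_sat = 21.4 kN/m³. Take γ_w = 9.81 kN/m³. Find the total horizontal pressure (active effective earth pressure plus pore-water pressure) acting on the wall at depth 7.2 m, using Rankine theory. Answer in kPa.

K_a = (1 − sin φ)/(1 + sin φ) = 0.3596.
γ' = 21.4 − 9.81 = 11.59 kN/m³.
Effective vertical stress at 7.2 m: σ'_v = 20.0×3.2 + 11.59×4.00 = 110.4 kPa.
σ'_h = K_a σ'_v = 0.3596 × 110.4 = 39.69 kPa; u = γ_w × 4.00 = 39.24 kPa.
Total σ_h = 39.69 + 39.24 = 78.93 kPa.

78.9 kPa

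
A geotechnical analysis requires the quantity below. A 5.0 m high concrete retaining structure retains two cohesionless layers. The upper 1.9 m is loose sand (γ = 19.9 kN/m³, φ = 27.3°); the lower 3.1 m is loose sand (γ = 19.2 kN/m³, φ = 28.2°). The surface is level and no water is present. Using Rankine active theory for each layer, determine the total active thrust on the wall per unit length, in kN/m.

88.4 kN/m

K_a1 = tan²(45°−27.3°/2) = 0.3711; K_a2 = tan²(45°−28.2°/2) = 0.3582.
Layer 1: σ at base = K_a1 γ₁ h₁ = 14.03 kPa; P₁ = ½×14.03×1.9 = 13.33.
Layer 2: σ_v at top = γ₁h₁ = 37.81; σ_h top = K_a2×37.81 = 13.54; σ_h base = K_a2×(37.81+19.2×3.1) = 34.86.
P₂ = ½(13.54+34.86)×3.1 = 75.03. Total P_a = 13.33+75.03 = 88.36 kN/m.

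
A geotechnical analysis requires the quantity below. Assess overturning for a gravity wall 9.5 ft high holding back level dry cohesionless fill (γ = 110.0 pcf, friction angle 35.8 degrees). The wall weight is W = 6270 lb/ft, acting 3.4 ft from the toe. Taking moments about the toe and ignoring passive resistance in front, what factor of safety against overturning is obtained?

K_a = tan²(45° − 35.8°/2) = 0.2619.
P_a = ½K_aγH² = 0.5×0.2619×110.0×9.5² = 1300 lb/ft, acting at H/3 = 3.167 ft above the base.
Overturning moment M_o = P_a × H/3 = 1300 × 3.167 = 4116.
Resisting moment M_r = W × 3.4 = 6270 × 3.4 = 21320.
FS_overturning = M_r/M_o = 21320/4116 = 5.179.

5.18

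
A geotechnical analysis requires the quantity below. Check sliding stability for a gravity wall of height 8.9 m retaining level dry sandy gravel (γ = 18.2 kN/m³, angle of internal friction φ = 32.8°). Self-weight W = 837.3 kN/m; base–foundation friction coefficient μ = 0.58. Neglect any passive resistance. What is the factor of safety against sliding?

2.27

K_a = tan²(45° − 32.8°/2) = 0.2973.
P_a = ½K_aγH² = 0.5×0.2973×18.2×8.9² = 214.3 kN/m, acting at H/3 = 2.967 m above the base.
FS_sliding = μW / P_a = 0.58×837.3 / 214.3 = 2.266.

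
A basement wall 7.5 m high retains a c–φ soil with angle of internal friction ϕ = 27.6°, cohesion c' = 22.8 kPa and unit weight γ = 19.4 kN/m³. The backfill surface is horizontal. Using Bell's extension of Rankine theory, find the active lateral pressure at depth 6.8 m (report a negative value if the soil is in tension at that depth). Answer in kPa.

K_a = (1 − sin φ)/(1 + sin φ) = 0.3668.
σ_a = K_a γ z − 2c√K_a = 0.3668×19.4×6.8 − 2×22.8×0.6056 = 20.77 kPa.

20.8 kPa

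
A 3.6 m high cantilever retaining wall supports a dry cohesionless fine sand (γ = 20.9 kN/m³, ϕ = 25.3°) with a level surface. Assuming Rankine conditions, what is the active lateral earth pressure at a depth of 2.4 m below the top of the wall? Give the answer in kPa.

20.1 kPa

K_a = (1 − sin φ)/(1 + sin φ) = 0.4012.
σ_h = K_a γ z = 0.4012 × 20.9 × 2.4 = 20.12 kPa.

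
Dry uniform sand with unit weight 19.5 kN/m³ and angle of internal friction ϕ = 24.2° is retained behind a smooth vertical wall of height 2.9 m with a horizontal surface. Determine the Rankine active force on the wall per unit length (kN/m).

34.3 kN/m

K_a = tan²(45° − φ/2) = 0.4185.
P_a = ½ K_a γ H² = 0.5 × 0.4185 × 19.5 × 2.9² = 34.32 kN/m.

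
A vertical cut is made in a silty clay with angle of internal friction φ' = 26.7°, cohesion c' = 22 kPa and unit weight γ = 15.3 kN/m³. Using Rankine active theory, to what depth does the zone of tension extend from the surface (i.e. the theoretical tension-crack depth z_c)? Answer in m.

K_a = tan²(45° − 26.7°/2) = 0.3800; √K_a = 0.6164.
The active pressure is zero where K_a γ z = 2c√K_a, so z_c = 2c/(γ√K_a) = 2×22/(15.3×0.6164) = 4.665 m.

4.67 m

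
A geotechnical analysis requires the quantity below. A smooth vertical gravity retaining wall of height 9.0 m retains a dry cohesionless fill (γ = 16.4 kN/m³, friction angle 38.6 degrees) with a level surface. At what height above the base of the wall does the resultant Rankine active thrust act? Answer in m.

3.00 m

K_a = 0.2316.
The pressure distribution is triangular, so the resultant acts at H/3 above the base = 9.0/3 = 3.000 m.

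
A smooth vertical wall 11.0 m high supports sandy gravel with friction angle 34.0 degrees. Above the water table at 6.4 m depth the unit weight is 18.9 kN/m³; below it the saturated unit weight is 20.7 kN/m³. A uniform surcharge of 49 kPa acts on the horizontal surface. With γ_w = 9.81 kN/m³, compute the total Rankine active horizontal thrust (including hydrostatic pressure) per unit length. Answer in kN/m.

K_a = tan²(45° − φ/2) = 0.2827.
γ' = 20.7 − 9.81 = 10.89 kN/m³. h₂ = H − d_w = 4.6 m.
σ'_h: at surface K_a·q = 13.85; at WT K_a(q+γd_w) = 48.05; at base K_a(q+γd_w+γ'h₂) = 62.21 kPa.
P₁ = ½(13.85+48.05)×6.4 = 198.1; P₂ = ½(48.05+62.21)×4.6 = 253.6; P_w = ½γ_w h₂² = 103.8.
Total = 198.1+253.6+103.8 = 555.5 kN/m.

555 kN/m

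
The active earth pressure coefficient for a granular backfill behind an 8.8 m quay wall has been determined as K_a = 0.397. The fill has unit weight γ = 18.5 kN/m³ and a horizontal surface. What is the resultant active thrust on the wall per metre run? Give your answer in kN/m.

P = ½ K_a γ H² = 0.5 × 0.397 × 18.5 × 8.8² = 284.4 kN/m.

284 kN/m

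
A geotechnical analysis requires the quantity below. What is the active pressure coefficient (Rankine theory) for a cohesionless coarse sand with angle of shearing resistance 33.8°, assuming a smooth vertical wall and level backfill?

K_a = tan²(45° − φ/2) = tan²(28.10°) = 0.2851.

0.285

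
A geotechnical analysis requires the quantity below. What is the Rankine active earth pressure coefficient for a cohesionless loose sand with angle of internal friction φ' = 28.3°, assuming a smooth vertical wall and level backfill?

0.357

K_a = (1 − sin φ)/(1 + sin φ) = (1 − sin 28.3°)/(1 + sin 28.3°) = 0.3568.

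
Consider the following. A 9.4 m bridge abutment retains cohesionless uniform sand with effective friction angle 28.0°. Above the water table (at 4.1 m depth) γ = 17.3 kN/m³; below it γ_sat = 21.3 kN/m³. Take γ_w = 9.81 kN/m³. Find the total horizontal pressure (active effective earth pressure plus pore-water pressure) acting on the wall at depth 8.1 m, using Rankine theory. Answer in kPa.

K_a = (1 − sin φ)/(1 + sin φ) = 0.3610.
γ' = 21.3 − 9.81 = 11.49 kN/m³.
Effective vertical stress at 8.1 m: σ'_v = 17.3×4.1 + 11.49×4.00 = 116.9 kPa.
σ'_h = K_a σ'_v = 0.3610 × 116.9 = 42.20 kPa; u = γ_w × 4.00 = 39.24 kPa.
Total σ_h = 42.20 + 39.24 = 81.44 kPa.

81.4 kPa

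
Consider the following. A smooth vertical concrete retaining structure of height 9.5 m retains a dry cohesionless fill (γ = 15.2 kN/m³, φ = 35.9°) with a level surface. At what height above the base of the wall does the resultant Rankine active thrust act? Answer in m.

K_a = 0.2607.
The pressure distribution is triangular, so the resultant acts at H/3 above the base = 9.5/3 = 3.167 m.

3.17 m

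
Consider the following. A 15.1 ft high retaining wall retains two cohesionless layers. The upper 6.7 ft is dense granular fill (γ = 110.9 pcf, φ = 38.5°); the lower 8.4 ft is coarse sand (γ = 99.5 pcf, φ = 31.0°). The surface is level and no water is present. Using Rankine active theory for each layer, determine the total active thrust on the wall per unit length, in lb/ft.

K_a1 = tan²(45°−38.5°/2) = 0.2327; K_a2 = tan²(45°−31.0°/2) = 0.3201.
Layer 1: σ at base = K_a1 γ₁ h₁ = 172.9 psf; P₁ = ½×172.9×6.7 = 579.1.
Layer 2: σ_v at top = γ₁h₁ = 743.0; σ_h top = K_a2×743.0 = 237.8; σ_h base = K_a2×(743.0+99.5×8.4) = 505.4.
P₂ = ½(237.8+505.4)×8.4 = 3122. Total P_a = 579.1+3122 = 3701 lb/ft.

3700 lb/ft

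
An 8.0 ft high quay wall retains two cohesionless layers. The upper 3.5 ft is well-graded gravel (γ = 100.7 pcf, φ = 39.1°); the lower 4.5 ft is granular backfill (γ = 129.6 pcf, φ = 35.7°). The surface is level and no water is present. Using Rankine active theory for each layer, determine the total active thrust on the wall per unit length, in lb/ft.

K_a1 = tan²(45°−39.1°/2) = 0.2265; K_a2 = tan²(45°−35.7°/2) = 0.2630.
Layer 1: σ at base = K_a1 γ₁ h₁ = 79.82 psf; P₁ = ½×79.82×3.5 = 139.7.
Layer 2: σ_v at top = γ₁h₁ = 352.4; σ_h top = K_a2×352.4 = 92.69; σ_h base = K_a2×(352.4+129.6×4.5) = 246.1.
P₂ = ½(92.69+246.1)×4.5 = 762.2. Total P_a = 139.7+762.2 = 901.9 lb/ft.

902 lb/ft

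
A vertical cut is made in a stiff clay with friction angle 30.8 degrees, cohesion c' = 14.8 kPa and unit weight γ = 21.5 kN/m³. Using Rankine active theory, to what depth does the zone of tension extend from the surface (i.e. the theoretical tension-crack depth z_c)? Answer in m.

K_a = tan²(45° − 30.8°/2) = 0.3227; √K_a = 0.5681.
The active pressure is zero where K_a γ z = 2c√K_a, so z_c = 2c/(γ√K_a) = 2×14.8/(21.5×0.5681) = 2.424 m.

2.42 m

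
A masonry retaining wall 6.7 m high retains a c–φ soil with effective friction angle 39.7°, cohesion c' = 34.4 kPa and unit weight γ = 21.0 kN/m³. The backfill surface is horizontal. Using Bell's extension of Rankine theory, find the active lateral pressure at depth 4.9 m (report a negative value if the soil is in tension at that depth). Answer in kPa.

K_a = (1 − sin φ)/(1 + sin φ) = 0.2204.
σ_a = K_a γ z − 2c√K_a = 0.2204×21.0×4.9 − 2×34.4×0.4695 = -9.619 kPa.

-9.62 kPa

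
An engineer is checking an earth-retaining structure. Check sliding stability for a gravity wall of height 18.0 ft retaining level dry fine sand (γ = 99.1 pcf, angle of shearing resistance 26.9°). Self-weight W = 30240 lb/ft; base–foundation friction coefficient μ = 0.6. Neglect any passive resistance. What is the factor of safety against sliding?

3.00

K_a = tan²(45° − 26.9°/2) = 0.3770.
P_a = ½K_aγH² = 0.5×0.3770×99.1×18.0² = 6052 lb/ft, acting at H/3 = 6.000 ft above the base.
FS_sliding = μW / P_a = 0.6×30240 / 6052 = 2.998.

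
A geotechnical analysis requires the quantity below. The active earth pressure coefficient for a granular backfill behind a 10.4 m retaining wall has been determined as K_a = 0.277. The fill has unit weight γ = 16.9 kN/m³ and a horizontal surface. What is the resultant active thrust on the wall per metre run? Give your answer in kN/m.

P = ½ K_a γ H² = 0.5 × 0.277 × 16.9 × 10.4² = 253.2 kN/m.

253 kN/m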